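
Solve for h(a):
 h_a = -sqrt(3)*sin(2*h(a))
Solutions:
 h(a) = pi - acos((-C1 - exp(4*sqrt(3)*a))/(C1 - exp(4*sqrt(3)*a)))/2
 h(a) = acos((-C1 - exp(4*sqrt(3)*a))/(C1 - exp(4*sqrt(3)*a)))/2


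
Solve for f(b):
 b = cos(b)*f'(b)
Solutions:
 f(b) = C1 + Integral(b/cos(b), b)


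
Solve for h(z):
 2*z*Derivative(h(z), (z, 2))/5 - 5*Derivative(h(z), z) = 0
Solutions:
 h(z) = C1 + C2*z^(27/2)


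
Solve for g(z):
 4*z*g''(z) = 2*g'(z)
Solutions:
 g(z) = C1 + C2*z^(3/2)


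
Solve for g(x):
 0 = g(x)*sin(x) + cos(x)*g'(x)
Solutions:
 g(x) = C1*cos(x)


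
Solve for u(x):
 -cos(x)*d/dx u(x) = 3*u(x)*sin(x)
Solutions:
 u(x) = C1*cos(x)^3


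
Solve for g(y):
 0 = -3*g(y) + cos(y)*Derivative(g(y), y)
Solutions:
 g(y) = C1*(sin(y) + 1)^(3/2)/(sin(y) - 1)^(3/2)


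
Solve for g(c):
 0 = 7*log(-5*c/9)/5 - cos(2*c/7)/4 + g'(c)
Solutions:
 g(c) = C1 - 7*c*log(-c)/5 - 7*c*log(5)/5 + 7*c/5 + 14*c*log(3)/5 + 7*sin(2*c/7)/8


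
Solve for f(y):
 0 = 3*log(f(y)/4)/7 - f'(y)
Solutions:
 7*Integral(1/(-log(_y) + 2*log(2)), (_y, f(y)))/3 = C1 - y


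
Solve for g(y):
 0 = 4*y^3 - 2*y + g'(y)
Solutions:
 g(y) = C1 - y^4 + y^2


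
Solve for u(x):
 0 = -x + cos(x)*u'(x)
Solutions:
 u(x) = C1 + Integral(x/cos(x), x)


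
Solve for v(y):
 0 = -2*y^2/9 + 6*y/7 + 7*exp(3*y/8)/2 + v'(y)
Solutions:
 v(y) = C1 + 2*y^3/27 - 3*y^2/7 - 28*exp(3*y/8)/3


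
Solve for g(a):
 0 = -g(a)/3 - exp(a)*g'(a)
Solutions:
 g(a) = C1*exp(exp(-a)/3)


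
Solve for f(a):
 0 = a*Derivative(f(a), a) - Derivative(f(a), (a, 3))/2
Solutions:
 f(a) = C1 + Integral(C2*airyai(2^(1/3)*a) + C3*airybi(2^(1/3)*a), a)


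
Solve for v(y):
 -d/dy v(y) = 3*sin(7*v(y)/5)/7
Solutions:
 3*y/7 + 5*log(cos(7*v(y)/5) - 1)/14 - 5*log(cos(7*v(y)/5) + 1)/14 = C1


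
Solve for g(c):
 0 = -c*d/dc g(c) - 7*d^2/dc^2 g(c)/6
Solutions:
 g(c) = C1 + C2*erf(sqrt(21)*c/7)


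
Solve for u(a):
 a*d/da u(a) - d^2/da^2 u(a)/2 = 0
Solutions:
 u(a) = C1 + C2*erfi(a)


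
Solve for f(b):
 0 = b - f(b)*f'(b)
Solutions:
 f(b) = -sqrt(C1 + b^2)
 f(b) = sqrt(C1 + b^2)


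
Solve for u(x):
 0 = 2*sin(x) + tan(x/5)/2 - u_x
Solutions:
 u(x) = C1 - 5*log(cos(x/5))/2 - 2*cos(x)


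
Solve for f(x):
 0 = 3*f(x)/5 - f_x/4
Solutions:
 f(x) = C1*exp(12*x/5)


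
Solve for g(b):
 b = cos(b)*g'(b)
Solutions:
 g(b) = C1 + Integral(b/cos(b), b)


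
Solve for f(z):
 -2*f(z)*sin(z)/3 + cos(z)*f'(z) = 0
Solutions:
 f(z) = C1/cos(z)^(2/3)


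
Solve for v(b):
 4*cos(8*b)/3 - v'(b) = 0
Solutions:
 v(b) = C1 + sin(8*b)/6


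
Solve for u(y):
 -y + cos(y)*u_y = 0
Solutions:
 u(y) = C1 + Integral(y/cos(y), y)


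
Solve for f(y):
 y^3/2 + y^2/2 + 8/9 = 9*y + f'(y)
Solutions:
 f(y) = C1 + y^4/8 + y^3/6 - 9*y^2/2 + 8*y/9


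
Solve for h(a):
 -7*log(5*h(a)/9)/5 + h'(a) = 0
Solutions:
 5*Integral(1/(-log(_y) - log(5) + 2*log(3)), (_y, h(a)))/7 = C1 - a


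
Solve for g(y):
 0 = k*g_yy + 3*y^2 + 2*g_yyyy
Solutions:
 g(y) = C1 + C2*y + C3*exp(-sqrt(2)*y*sqrt(-k)/2) + C4*exp(sqrt(2)*y*sqrt(-k)/2) - y^4/(4*k) + 6*y^2/k^2


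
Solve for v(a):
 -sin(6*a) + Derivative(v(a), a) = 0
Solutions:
 v(a) = C1 - cos(6*a)/6


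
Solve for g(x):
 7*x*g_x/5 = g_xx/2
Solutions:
 g(x) = C1 + C2*erfi(sqrt(35)*x/5)


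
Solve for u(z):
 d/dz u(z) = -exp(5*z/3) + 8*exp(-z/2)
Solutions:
 u(z) = C1 - 3*exp(5*z/3)/5 - 16*exp(-z/2)


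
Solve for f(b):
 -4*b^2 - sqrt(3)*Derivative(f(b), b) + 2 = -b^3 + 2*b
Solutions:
 f(b) = C1 + sqrt(3)*b^4/12 - 4*sqrt(3)*b^3/9 - sqrt(3)*b^2/3 + 2*sqrt(3)*b/3


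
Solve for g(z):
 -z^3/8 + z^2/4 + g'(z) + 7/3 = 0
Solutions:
 g(z) = C1 + z^4/32 - z^3/12 - 7*z/3


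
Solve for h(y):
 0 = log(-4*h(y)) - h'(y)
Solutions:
 -Integral(1/(log(-_y) + 2*log(2)), (_y, h(y))) = C1 - y


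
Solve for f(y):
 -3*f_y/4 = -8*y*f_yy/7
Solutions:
 f(y) = C1 + C2*y^(53/32)


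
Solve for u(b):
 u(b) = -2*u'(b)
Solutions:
 u(b) = C1*exp(-b/2)


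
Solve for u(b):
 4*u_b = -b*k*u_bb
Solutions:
 u(b) = C1 + b^(((re(k) - 4)*re(k) + im(k)^2)/(re(k)^2 + im(k)^2))*(C2*sin(4*log(b)*Abs(im(k))/(re(k)^2 + im(k)^2)) + C3*cos(4*log(b)*im(k)/(re(k)^2 + im(k)^2)))


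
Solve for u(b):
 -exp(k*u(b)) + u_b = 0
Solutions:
 u(b) = Piecewise((log(-1/(C1*k + b*k))/k, Ne(k, 0)), (nan, True))
 u(b) = Piecewise((C1 + b, Eq(k, 0)), (nan, True))


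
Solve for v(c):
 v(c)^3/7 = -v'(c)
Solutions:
 v(c) = -sqrt(14)*sqrt(-1/(C1 - c))/2
 v(c) = sqrt(14)*sqrt(-1/(C1 - c))/2


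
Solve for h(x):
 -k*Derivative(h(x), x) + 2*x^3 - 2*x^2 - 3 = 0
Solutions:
 h(x) = C1 + x^4/(2*k) - 2*x^3/(3*k) - 3*x/k


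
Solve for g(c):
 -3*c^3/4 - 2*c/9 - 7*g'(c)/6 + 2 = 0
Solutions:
 g(c) = C1 - 9*c^4/56 - 2*c^2/21 + 12*c/7


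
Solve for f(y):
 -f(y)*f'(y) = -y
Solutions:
 f(y) = -sqrt(C1 + y^2)
 f(y) = sqrt(C1 + y^2)


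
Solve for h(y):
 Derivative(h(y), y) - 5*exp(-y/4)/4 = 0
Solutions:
 h(y) = C1 - 5*exp(-y/4)


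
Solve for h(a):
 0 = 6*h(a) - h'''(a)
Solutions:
 h(a) = C3*exp(6^(1/3)*a) + (C1*sin(2^(1/3)*3^(5/6)*a/2) + C2*cos(2^(1/3)*3^(5/6)*a/2))*exp(-6^(1/3)*a/2)


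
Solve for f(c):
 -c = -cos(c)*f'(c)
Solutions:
 f(c) = C1 + Integral(c/cos(c), c)


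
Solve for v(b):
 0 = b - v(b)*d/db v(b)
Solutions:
 v(b) = -sqrt(C1 + b^2)
 v(b) = sqrt(C1 + b^2)


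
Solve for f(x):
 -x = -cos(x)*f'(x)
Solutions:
 f(x) = C1 + Integral(x/cos(x), x)


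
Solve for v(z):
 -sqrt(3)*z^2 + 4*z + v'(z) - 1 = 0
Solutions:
 v(z) = C1 + sqrt(3)*z^3/3 - 2*z^2 + z


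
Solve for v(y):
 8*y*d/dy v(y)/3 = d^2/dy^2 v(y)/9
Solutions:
 v(y) = C1 + C2*erfi(2*sqrt(3)*y)


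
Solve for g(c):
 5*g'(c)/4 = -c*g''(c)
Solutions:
 g(c) = C1 + C2/c^(1/4)


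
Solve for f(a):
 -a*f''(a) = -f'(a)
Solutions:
 f(a) = C1 + C2*a^2


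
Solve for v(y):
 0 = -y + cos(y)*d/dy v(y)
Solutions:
 v(y) = C1 + Integral(y/cos(y), y)


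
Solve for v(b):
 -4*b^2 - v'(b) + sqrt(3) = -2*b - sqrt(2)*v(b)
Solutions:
 v(b) = C1*exp(sqrt(2)*b) + 2*sqrt(2)*b^2 - sqrt(2)*b + 4*b - sqrt(6)/2 - 1 + 2*sqrt(2)


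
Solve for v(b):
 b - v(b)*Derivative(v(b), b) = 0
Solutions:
 v(b) = -sqrt(C1 + b^2)
 v(b) = sqrt(C1 + b^2)


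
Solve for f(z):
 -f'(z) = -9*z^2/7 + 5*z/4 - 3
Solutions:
 f(z) = C1 + 3*z^3/7 - 5*z^2/8 + 3*z


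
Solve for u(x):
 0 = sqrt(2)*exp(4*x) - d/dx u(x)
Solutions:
 u(x) = C1 + sqrt(2)*exp(4*x)/4


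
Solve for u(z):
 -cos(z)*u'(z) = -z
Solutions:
 u(z) = C1 + Integral(z/cos(z), z)


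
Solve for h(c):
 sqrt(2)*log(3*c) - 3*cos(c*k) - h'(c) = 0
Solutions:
 h(c) = C1 + sqrt(2)*c*(log(c) - 1) + sqrt(2)*c*log(3) - 3*Piecewise((sin(c*k)/k, Ne(k, 0)), (c, True))


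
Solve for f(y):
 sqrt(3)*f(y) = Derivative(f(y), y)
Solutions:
 f(y) = C1*exp(sqrt(3)*y)


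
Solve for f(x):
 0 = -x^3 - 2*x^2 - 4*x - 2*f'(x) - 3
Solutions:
 f(x) = C1 - x^4/8 - x^3/3 - x^2 - 3*x/2


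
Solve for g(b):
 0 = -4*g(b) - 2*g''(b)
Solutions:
 g(b) = C1*sin(sqrt(2)*b) + C2*cos(sqrt(2)*b)


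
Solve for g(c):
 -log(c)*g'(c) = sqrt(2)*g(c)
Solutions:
 g(c) = C1*exp(-sqrt(2)*li(c))


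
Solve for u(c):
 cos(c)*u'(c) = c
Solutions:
 u(c) = C1 + Integral(c/cos(c), c)


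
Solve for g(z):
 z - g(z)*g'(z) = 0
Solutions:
 g(z) = -sqrt(C1 + z^2)
 g(z) = sqrt(C1 + z^2)


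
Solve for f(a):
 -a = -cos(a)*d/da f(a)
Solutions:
 f(a) = C1 + Integral(a/cos(a), a)


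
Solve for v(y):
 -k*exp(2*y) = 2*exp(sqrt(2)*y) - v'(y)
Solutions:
 v(y) = C1 + k*exp(2*y)/2 + sqrt(2)*exp(sqrt(2)*y)


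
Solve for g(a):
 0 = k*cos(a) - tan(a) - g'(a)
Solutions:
 g(a) = C1 + k*sin(a) + log(cos(a))


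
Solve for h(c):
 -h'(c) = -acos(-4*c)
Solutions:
 h(c) = C1 + c*acos(-4*c) + sqrt(1 - 16*c^2)/4


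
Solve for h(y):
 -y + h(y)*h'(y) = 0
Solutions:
 h(y) = -sqrt(C1 + y^2)
 h(y) = sqrt(C1 + y^2)


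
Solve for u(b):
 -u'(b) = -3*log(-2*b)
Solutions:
 u(b) = C1 + 3*b*log(-b) + 3*b*(-1 + log(2))


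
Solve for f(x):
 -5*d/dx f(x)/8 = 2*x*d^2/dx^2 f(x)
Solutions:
 f(x) = C1 + C2*x^(11/16)


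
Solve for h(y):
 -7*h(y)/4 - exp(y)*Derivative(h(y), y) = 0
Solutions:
 h(y) = C1*exp(7*exp(-y)/4)


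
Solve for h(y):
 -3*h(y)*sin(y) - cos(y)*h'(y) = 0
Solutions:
 h(y) = C1*cos(y)^3


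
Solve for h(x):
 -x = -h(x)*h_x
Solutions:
 h(x) = -sqrt(C1 + x^2)
 h(x) = sqrt(C1 + x^2)


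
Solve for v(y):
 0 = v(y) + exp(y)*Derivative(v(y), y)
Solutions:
 v(y) = C1*exp(exp(-y))


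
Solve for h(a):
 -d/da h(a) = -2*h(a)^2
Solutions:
 h(a) = -1/(C1 + 2*a)


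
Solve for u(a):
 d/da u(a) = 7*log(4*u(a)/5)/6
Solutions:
 -6*Integral(1/(log(_y) - log(5) + 2*log(2)), (_y, u(a)))/7 = C1 - a


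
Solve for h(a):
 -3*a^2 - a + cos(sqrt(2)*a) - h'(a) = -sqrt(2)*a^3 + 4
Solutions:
 h(a) = C1 + sqrt(2)*a^4/4 - a^3 - a^2/2 - 4*a + sqrt(2)*sin(sqrt(2)*a)/2


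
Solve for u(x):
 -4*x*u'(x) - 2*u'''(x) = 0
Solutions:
 u(x) = C1 + Integral(C2*airyai(-2^(1/3)*x) + C3*airybi(-2^(1/3)*x), x)


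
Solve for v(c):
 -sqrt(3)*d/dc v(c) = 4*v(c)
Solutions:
 v(c) = C1*exp(-4*sqrt(3)*c/3)


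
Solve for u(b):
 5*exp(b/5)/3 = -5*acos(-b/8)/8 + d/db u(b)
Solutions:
 u(b) = C1 + 5*b*acos(-b/8)/8 + 5*sqrt(64 - b^2)/8 + 25*exp(b/5)/3


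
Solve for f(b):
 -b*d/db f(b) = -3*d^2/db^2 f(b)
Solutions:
 f(b) = C1 + C2*erfi(sqrt(6)*b/6)


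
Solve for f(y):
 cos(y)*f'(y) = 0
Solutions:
 f(y) = C1


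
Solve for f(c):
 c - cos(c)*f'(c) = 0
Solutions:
 f(c) = C1 + Integral(c/cos(c), c)


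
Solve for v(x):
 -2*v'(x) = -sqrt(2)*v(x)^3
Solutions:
 v(x) = -sqrt(-1/(C1 + sqrt(2)*x))
 v(x) = sqrt(-1/(C1 + sqrt(2)*x))


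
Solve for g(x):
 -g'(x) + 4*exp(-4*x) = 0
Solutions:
 g(x) = C1 - exp(-4*x)


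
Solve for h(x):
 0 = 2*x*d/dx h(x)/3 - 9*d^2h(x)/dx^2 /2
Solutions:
 h(x) = C1 + C2*erfi(sqrt(6)*x/9)


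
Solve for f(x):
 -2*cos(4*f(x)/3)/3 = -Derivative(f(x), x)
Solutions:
 -2*x/3 - 3*log(sin(4*f(x)/3) - 1)/8 + 3*log(sin(4*f(x)/3) + 1)/8 = C1


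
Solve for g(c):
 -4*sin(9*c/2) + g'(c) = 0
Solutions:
 g(c) = C1 - 8*cos(9*c/2)/9


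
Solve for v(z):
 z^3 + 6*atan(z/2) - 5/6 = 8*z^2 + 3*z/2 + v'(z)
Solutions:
 v(z) = C1 + z^4/4 - 8*z^3/3 - 3*z^2/4 + 6*z*atan(z/2) - 5*z/6 - 6*log(z^2 + 4)


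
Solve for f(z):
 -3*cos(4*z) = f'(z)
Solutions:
 f(z) = C1 - 3*sin(4*z)/4


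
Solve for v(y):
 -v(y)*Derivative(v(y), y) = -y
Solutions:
 v(y) = -sqrt(C1 + y^2)
 v(y) = sqrt(C1 + y^2)


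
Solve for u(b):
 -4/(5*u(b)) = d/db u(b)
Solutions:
 u(b) = -sqrt(C1 - 40*b)/5
 u(b) = sqrt(C1 - 40*b)/5


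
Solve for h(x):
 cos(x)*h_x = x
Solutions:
 h(x) = C1 + Integral(x/cos(x), x)


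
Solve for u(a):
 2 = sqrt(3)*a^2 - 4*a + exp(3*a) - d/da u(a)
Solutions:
 u(a) = C1 + sqrt(3)*a^3/3 - 2*a^2 - 2*a + exp(3*a)/3


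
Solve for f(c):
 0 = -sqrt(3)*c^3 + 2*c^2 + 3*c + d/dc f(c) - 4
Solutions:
 f(c) = C1 + sqrt(3)*c^4/4 - 2*c^3/3 - 3*c^2/2 + 4*c


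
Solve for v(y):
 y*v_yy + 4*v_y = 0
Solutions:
 v(y) = C1 + C2/y^3


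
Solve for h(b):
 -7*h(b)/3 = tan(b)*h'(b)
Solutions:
 h(b) = C1/sin(b)^(7/3)


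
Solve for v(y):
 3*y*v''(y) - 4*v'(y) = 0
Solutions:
 v(y) = C1 + C2*y^(7/3)


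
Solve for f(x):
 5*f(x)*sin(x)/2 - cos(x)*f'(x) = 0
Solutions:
 f(x) = C1/cos(x)^(5/2)


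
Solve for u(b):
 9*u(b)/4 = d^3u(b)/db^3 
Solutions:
 u(b) = C3*exp(2^(1/3)*3^(2/3)*b/2) + (C1*sin(3*2^(1/3)*3^(1/6)*b/4) + C2*cos(3*2^(1/3)*3^(1/6)*b/4))*exp(-2^(1/3)*3^(2/3)*b/4)


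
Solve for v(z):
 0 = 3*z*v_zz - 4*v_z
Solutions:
 v(z) = C1 + C2*z^(7/3)


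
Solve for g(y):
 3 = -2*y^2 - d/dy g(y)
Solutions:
 g(y) = C1 - 2*y^3/3 - 3*y


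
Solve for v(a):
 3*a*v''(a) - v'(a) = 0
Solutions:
 v(a) = C1 + C2*a^(4/3)


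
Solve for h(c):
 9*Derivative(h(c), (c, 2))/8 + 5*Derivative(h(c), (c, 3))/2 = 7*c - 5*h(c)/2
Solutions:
 h(c) = C1*exp(c*(-6 + 9/(40*sqrt(10135) + 4027)^(1/3) + (40*sqrt(10135) + 4027)^(1/3))/40)*sin(sqrt(3)*c*(-(40*sqrt(10135) + 4027)^(1/3) + 9/(40*sqrt(10135) + 4027)^(1/3))/40) + C2*exp(c*(-6 + 9/(40*sqrt(10135) + 4027)^(1/3) + (40*sqrt(10135) + 4027)^(1/3))/40)*cos(sqrt(3)*c*(-(40*sqrt(10135) + 4027)^(1/3) + 9/(40*sqrt(10135) + 4027)^(1/3))/40) + C3*exp(-c*(9/(40*sqrt(10135) + 4027)^(1/3) + 3 + (40*sqrt(10135) + 4027)^(1/3))/20) + 14*c/5


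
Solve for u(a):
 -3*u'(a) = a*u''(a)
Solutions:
 u(a) = C1 + C2/a^2


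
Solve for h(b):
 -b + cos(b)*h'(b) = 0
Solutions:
 h(b) = C1 + Integral(b/cos(b), b)


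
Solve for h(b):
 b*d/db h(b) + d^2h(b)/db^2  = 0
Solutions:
 h(b) = C1 + C2*erf(sqrt(2)*b/2)


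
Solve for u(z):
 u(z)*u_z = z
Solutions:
 u(z) = -sqrt(C1 + z^2)
 u(z) = sqrt(C1 + z^2)


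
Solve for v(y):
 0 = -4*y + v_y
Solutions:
 v(y) = C1 + 2*y^2


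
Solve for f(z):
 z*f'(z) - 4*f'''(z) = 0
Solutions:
 f(z) = C1 + Integral(C2*airyai(2^(1/3)*z/2) + C3*airybi(2^(1/3)*z/2), z)


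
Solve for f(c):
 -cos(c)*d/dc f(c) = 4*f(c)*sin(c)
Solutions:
 f(c) = C1*cos(c)^4


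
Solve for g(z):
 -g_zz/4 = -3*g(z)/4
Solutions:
 g(z) = C1*exp(-sqrt(3)*z) + C2*exp(sqrt(3)*z)


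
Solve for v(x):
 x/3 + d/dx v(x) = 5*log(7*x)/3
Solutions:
 v(x) = C1 - x^2/6 + 5*x*log(x)/3 - 5*x/3 + 5*x*log(7)/3


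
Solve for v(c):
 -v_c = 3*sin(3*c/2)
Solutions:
 v(c) = C1 + 2*cos(3*c/2)


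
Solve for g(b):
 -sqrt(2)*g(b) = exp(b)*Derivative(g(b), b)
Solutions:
 g(b) = C1*exp(sqrt(2)*exp(-b))


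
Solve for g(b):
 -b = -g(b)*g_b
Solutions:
 g(b) = -sqrt(C1 + b^2)
 g(b) = sqrt(C1 + b^2)


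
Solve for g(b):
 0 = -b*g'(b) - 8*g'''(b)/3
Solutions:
 g(b) = C1 + Integral(C2*airyai(-3^(1/3)*b/2) + C3*airybi(-3^(1/3)*b/2), b)


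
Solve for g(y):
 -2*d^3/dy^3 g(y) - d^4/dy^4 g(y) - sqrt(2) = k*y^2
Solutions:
 g(y) = C1 + C2*y + C3*y^2 + C4*exp(-2*y) - k*y^5/120 + k*y^4/48 + y^3*(-k - 2*sqrt(2))/24


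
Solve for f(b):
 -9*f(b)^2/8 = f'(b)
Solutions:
 f(b) = 8/(C1 + 9*b)


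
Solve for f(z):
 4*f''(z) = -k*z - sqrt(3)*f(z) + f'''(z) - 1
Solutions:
 f(z) = C1*exp(z*(-2^(2/3)*(27*sqrt(3) + sqrt(-16384 + (27*sqrt(3) + 128)^2) + 128)^(1/3) - 32*2^(1/3)/(27*sqrt(3) + sqrt(-16384 + (27*sqrt(3) + 128)^2) + 128)^(1/3) + 16)/12)*sin(2^(1/3)*sqrt(3)*z*(-2^(1/3)*(27*sqrt(3) + sqrt(-16384 + 729*(-128/27 - sqrt(3))^2) + 128)^(1/3) + 32/(27*sqrt(3) + sqrt(-16384 + 729*(-128/27 - sqrt(3))^2) + 128)^(1/3))/12) + C2*exp(z*(-2^(2/3)*(27*sqrt(3) + sqrt(-16384 + (27*sqrt(3) + 128)^2) + 128)^(1/3) - 32*2^(1/3)/(27*sqrt(3) + sqrt(-16384 + (27*sqrt(3) + 128)^2) + 128)^(1/3) + 16)/12)*cos(2^(1/3)*sqrt(3)*z*(-2^(1/3)*(27*sqrt(3) + sqrt(-16384 + 729*(-128/27 - sqrt(3))^2) + 128)^(1/3) + 32/(27*sqrt(3) + sqrt(-16384 + 729*(-128/27 - sqrt(3))^2) + 128)^(1/3))/12) + C3*exp(z*(32*2^(1/3)/(27*sqrt(3) + sqrt(-16384 + (27*sqrt(3) + 128)^2) + 128)^(1/3) + 8 + 2^(2/3)*(27*sqrt(3) + sqrt(-16384 + (27*sqrt(3) + 128)^2) + 128)^(1/3))/6) - sqrt(3)*k*z/3 - sqrt(3)/3


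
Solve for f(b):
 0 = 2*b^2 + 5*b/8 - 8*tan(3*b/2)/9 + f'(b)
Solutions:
 f(b) = C1 - 2*b^3/3 - 5*b^2/16 - 16*log(cos(3*b/2))/27


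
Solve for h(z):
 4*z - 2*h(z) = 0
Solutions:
 h(z) = 2*z


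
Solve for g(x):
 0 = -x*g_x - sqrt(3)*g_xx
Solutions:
 g(x) = C1 + C2*erf(sqrt(2)*3^(3/4)*x/6)


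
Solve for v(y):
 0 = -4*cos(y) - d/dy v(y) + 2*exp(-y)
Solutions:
 v(y) = C1 - 4*sin(y) - 2*exp(-y)


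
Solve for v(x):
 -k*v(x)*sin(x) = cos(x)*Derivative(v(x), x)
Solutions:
 v(x) = C1*exp(k*log(cos(x)))


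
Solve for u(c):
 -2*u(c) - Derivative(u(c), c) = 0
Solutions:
 u(c) = C1*exp(-2*c)


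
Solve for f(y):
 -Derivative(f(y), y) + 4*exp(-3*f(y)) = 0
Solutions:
 f(y) = log(C1 + 12*y)/3
 f(y) = log((-3^(1/3) - 3^(5/6)*I)*(C1 + 4*y)^(1/3)/2)
 f(y) = log((-3^(1/3) + 3^(5/6)*I)*(C1 + 4*y)^(1/3)/2)


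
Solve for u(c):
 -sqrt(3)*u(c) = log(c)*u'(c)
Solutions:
 u(c) = C1*exp(-sqrt(3)*li(c))


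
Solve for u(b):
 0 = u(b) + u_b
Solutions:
 u(b) = C1*exp(-b)


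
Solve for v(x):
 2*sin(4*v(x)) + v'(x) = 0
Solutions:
 v(x) = -acos((-C1 - exp(16*x))/(C1 - exp(16*x)))/4 + pi/2
 v(x) = acos((-C1 - exp(16*x))/(C1 - exp(16*x)))/4


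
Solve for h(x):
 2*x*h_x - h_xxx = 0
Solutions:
 h(x) = C1 + Integral(C2*airyai(2^(1/3)*x) + C3*airybi(2^(1/3)*x), x)


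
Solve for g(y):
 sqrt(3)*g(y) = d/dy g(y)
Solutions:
 g(y) = C1*exp(sqrt(3)*y)


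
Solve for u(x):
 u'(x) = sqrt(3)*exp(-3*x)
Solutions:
 u(x) = C1 - sqrt(3)*exp(-3*x)/3


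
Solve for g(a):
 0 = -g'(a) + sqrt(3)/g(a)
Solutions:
 g(a) = -sqrt(C1 + 2*sqrt(3)*a)
 g(a) = sqrt(C1 + 2*sqrt(3)*a)


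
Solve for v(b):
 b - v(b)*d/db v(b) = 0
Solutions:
 v(b) = -sqrt(C1 + b^2)
 v(b) = sqrt(C1 + b^2)


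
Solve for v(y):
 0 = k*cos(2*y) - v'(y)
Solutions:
 v(y) = C1 + k*sin(2*y)/2


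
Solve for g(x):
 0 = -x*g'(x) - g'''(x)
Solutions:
 g(x) = C1 + Integral(C2*airyai(-x) + C3*airybi(-x), x)


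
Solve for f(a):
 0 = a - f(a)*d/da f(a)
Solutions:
 f(a) = -sqrt(C1 + a^2)
 f(a) = sqrt(C1 + a^2)


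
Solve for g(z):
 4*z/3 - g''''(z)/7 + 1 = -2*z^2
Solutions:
 g(z) = C1 + C2*z + C3*z^2 + C4*z^3 + 7*z^6/180 + 7*z^5/90 + 7*z^4/24


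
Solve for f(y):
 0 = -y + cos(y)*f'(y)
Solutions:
 f(y) = C1 + Integral(y/cos(y), y)


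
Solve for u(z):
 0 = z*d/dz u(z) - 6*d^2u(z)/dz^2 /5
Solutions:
 u(z) = C1 + C2*erfi(sqrt(15)*z/6)


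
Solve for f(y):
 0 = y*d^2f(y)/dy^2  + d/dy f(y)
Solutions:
 f(y) = C1 + C2*log(y)


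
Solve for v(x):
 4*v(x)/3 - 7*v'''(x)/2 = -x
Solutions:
 v(x) = C3*exp(2*21^(2/3)*x/21) - 3*x/4 + (C1*sin(3^(1/6)*7^(2/3)*x/7) + C2*cos(3^(1/6)*7^(2/3)*x/7))*exp(-21^(2/3)*x/21)


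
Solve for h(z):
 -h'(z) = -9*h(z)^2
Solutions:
 h(z) = -1/(C1 + 9*z)


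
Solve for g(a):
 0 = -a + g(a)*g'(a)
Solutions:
 g(a) = -sqrt(C1 + a^2)
 g(a) = sqrt(C1 + a^2)


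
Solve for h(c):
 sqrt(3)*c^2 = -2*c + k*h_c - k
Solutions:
 h(c) = C1 + sqrt(3)*c^3/(3*k) + c^2/k + c


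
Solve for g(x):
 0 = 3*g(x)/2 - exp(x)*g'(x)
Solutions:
 g(x) = C1*exp(-3*exp(-x)/2)


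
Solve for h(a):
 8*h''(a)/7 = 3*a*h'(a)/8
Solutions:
 h(a) = C1 + C2*erfi(sqrt(42)*a/16)


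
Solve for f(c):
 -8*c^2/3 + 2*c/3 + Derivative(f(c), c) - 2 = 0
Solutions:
 f(c) = C1 + 8*c^3/9 - c^2/3 + 2*c


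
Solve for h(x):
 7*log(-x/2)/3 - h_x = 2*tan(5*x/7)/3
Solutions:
 h(x) = C1 + 7*x*log(-x)/3 - 7*x/3 - 7*x*log(2)/3 + 14*log(cos(5*x/7))/15


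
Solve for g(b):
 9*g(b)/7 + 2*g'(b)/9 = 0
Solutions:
 g(b) = C1*exp(-81*b/14)


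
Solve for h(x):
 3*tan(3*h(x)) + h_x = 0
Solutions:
 h(x) = -asin(C1*exp(-9*x))/3 + pi/3
 h(x) = asin(C1*exp(-9*x))/3


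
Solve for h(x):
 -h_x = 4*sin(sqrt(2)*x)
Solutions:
 h(x) = C1 + 2*sqrt(2)*cos(sqrt(2)*x)


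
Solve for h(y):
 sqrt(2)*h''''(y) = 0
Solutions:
 h(y) = C1 + C2*y + C3*y^2 + C4*y^3


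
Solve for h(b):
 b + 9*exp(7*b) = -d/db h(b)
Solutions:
 h(b) = C1 - b^2/2 - 9*exp(7*b)/7


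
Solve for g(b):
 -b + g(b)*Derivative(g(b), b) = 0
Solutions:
 g(b) = -sqrt(C1 + b^2)
 g(b) = sqrt(C1 + b^2)


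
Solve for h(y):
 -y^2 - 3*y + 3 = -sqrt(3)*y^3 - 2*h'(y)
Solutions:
 h(y) = C1 - sqrt(3)*y^4/8 + y^3/6 + 3*y^2/4 - 3*y/2


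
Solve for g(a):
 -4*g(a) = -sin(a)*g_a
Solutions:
 g(a) = C1*(cos(a)^2 - 2*cos(a) + 1)/(cos(a)^2 + 2*cos(a) + 1)


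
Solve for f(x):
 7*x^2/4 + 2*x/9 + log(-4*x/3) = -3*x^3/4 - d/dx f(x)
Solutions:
 f(x) = C1 - 3*x^4/16 - 7*x^3/12 - x^2/9 - x*log(-x) + x*(-2*log(2) + 1 + log(3))


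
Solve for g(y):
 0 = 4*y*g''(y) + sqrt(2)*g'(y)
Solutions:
 g(y) = C1 + C2*y^(1 - sqrt(2)/4)


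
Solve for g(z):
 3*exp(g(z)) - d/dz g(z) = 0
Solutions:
 g(z) = log(-1/(C1 + 3*z))


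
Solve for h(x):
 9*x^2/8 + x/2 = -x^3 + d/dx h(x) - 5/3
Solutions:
 h(x) = C1 + x^4/4 + 3*x^3/8 + x^2/4 + 5*x/3


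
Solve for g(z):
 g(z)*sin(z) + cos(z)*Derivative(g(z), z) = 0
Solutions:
 g(z) = C1*cos(z)


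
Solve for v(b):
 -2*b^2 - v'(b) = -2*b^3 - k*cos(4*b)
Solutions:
 v(b) = C1 + b^4/2 - 2*b^3/3 + k*sin(4*b)/4


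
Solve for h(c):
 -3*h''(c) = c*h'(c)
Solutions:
 h(c) = C1 + C2*erf(sqrt(6)*c/6)


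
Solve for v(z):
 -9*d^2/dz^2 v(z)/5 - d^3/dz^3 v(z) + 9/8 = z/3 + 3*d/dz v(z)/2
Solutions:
 v(z) = C1 - z^2/9 + 61*z/60 + (C2*sin(sqrt(69)*z/10) + C3*cos(sqrt(69)*z/10))*exp(-9*z/10)


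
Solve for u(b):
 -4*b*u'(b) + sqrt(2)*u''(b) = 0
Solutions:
 u(b) = C1 + C2*erfi(2^(1/4)*b)


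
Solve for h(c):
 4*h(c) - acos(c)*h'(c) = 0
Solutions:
 h(c) = C1*exp(4*Integral(1/acos(c), c))


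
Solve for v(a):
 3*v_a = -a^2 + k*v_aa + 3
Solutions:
 v(a) = C1 + C2*exp(3*a/k) - a^3/9 - a^2*k/9 - 2*a*k^2/27 + a


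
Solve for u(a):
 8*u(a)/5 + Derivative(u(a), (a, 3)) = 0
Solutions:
 u(a) = C3*exp(-2*5^(2/3)*a/5) + (C1*sin(sqrt(3)*5^(2/3)*a/5) + C2*cos(sqrt(3)*5^(2/3)*a/5))*exp(5^(2/3)*a/5)


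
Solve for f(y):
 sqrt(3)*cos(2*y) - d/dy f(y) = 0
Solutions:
 f(y) = C1 + sqrt(3)*sin(2*y)/2


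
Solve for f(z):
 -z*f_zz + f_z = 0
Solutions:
 f(z) = C1 + C2*z^2


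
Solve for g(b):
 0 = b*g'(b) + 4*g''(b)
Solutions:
 g(b) = C1 + C2*erf(sqrt(2)*b/4)


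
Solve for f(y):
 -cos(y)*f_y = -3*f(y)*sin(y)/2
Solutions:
 f(y) = C1/cos(y)^(3/2)


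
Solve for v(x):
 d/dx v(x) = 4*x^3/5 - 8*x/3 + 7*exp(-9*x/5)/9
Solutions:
 v(x) = C1 + x^4/5 - 4*x^2/3 - 35*exp(-9*x/5)/81


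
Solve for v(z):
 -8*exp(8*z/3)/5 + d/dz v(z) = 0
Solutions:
 v(z) = C1 + 3*exp(8*z/3)/5


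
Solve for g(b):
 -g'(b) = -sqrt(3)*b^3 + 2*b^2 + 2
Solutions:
 g(b) = C1 + sqrt(3)*b^4/4 - 2*b^3/3 - 2*b


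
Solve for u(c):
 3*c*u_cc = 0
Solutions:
 u(c) = C1 + C2*c


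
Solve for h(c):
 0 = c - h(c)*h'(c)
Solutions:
 h(c) = -sqrt(C1 + c^2)
 h(c) = sqrt(C1 + c^2)


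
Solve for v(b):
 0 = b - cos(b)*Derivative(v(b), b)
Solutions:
 v(b) = C1 + Integral(b/cos(b), b)


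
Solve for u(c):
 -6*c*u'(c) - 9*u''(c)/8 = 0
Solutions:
 u(c) = C1 + C2*erf(2*sqrt(6)*c/3)


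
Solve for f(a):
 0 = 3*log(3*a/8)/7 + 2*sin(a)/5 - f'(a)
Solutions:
 f(a) = C1 + 3*a*log(a)/7 - 9*a*log(2)/7 - 3*a/7 + 3*a*log(3)/7 - 2*cos(a)/5


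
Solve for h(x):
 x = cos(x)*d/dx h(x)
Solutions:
 h(x) = C1 + Integral(x/cos(x), x)


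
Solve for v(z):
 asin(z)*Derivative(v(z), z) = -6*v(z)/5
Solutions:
 v(z) = C1*exp(-6*Integral(1/asin(z), z)/5)


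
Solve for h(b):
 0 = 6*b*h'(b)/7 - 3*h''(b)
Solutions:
 h(b) = C1 + C2*erfi(sqrt(7)*b/7)


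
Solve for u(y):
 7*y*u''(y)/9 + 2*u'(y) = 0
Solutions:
 u(y) = C1 + C2/y^(11/7)


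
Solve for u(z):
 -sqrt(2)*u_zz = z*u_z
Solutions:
 u(z) = C1 + C2*erf(2^(1/4)*z/2)


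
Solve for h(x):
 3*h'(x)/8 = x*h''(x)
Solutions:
 h(x) = C1 + C2*x^(11/8)


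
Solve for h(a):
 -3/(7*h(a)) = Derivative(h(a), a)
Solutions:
 h(a) = -sqrt(C1 - 42*a)/7
 h(a) = sqrt(C1 - 42*a)/7


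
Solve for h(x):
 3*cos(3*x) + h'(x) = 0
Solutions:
 h(x) = C1 - sin(3*x)


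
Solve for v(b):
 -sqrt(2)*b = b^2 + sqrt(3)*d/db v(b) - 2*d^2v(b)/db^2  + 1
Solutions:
 v(b) = C1 + C2*exp(sqrt(3)*b/2) - sqrt(3)*b^3/9 - 2*b^2/3 - sqrt(6)*b^2/6 - 11*sqrt(3)*b/9 - 2*sqrt(2)*b/3


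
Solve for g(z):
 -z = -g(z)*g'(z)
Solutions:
 g(z) = -sqrt(C1 + z^2)
 g(z) = sqrt(C1 + z^2)


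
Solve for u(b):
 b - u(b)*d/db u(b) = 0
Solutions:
 u(b) = -sqrt(C1 + b^2)
 u(b) = sqrt(C1 + b^2)


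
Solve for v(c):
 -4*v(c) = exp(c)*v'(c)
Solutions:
 v(c) = C1*exp(4*exp(-c))


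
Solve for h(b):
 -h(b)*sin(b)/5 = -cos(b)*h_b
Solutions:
 h(b) = C1/cos(b)^(1/5)


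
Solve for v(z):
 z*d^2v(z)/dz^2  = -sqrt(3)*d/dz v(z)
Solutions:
 v(z) = C1 + C2*z^(1 - sqrt(3))


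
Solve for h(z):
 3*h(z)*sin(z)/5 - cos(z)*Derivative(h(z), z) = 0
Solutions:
 h(z) = C1/cos(z)^(3/5)


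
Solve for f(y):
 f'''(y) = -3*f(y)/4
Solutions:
 f(y) = C3*exp(-6^(1/3)*y/2) + (C1*sin(2^(1/3)*3^(5/6)*y/4) + C2*cos(2^(1/3)*3^(5/6)*y/4))*exp(6^(1/3)*y/4)


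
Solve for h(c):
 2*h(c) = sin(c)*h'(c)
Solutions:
 h(c) = C1*(cos(c) - 1)/(cos(c) + 1)


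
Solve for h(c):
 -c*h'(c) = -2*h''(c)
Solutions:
 h(c) = C1 + C2*erfi(c/2)


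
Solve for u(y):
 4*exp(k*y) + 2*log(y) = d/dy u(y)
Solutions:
 u(y) = C1 + 2*y*log(y) - 2*y + Piecewise((4*exp(k*y)/k, Ne(k, 0)), (4*y, True))


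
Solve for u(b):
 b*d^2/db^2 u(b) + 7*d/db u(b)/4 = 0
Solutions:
 u(b) = C1 + C2/b^(3/4)


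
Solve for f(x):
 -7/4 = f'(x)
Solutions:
 f(x) = C1 - 7*x/4


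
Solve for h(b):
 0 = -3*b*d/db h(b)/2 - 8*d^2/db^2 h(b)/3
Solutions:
 h(b) = C1 + C2*erf(3*sqrt(2)*b/8)


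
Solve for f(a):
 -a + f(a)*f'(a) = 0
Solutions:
 f(a) = -sqrt(C1 + a^2)
 f(a) = sqrt(C1 + a^2)


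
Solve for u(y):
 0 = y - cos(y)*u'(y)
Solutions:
 u(y) = C1 + Integral(y/cos(y), y)


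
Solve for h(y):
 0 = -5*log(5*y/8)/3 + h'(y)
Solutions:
 h(y) = C1 + 5*y*log(y)/3 - 5*y*log(2) - 5*y/3 + 5*y*log(5)/3


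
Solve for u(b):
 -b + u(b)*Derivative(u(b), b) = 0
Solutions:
 u(b) = -sqrt(C1 + b^2)
 u(b) = sqrt(C1 + b^2)


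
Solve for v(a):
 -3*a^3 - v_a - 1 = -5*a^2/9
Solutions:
 v(a) = C1 - 3*a^4/4 + 5*a^3/27 - a


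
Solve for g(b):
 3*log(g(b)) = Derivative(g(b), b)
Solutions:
 li(g(b)) = C1 + 3*b


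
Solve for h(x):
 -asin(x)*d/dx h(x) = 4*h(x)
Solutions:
 h(x) = C1*exp(-4*Integral(1/asin(x), x))


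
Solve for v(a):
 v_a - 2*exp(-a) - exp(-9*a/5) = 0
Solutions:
 v(a) = C1 - 2*exp(-a) - 5*exp(-9*a/5)/9


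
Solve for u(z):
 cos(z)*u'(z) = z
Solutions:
 u(z) = C1 + Integral(z/cos(z), z)


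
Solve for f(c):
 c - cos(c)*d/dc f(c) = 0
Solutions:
 f(c) = C1 + Integral(c/cos(c), c)


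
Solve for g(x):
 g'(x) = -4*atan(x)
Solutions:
 g(x) = C1 - 4*x*atan(x) + 2*log(x^2 + 1)


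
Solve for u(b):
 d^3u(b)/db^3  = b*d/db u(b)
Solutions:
 u(b) = C1 + Integral(C2*airyai(b) + C3*airybi(b), b)


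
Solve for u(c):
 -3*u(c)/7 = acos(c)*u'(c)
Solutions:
 u(c) = C1*exp(-3*Integral(1/acos(c), c)/7)


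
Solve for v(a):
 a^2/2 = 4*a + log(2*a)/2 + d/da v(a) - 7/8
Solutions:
 v(a) = C1 + a^3/6 - 2*a^2 - a*log(a)/2 - a*log(2)/2 + 11*a/8


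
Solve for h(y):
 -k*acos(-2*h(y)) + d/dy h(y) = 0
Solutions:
 Integral(1/acos(-2*_y), (_y, h(y))) = C1 + k*y


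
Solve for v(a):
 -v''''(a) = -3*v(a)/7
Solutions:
 v(a) = C1*exp(-3^(1/4)*7^(3/4)*a/7) + C2*exp(3^(1/4)*7^(3/4)*a/7) + C3*sin(3^(1/4)*7^(3/4)*a/7) + C4*cos(3^(1/4)*7^(3/4)*a/7)


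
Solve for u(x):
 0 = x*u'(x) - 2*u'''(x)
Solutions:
 u(x) = C1 + Integral(C2*airyai(2^(2/3)*x/2) + C3*airybi(2^(2/3)*x/2), x)


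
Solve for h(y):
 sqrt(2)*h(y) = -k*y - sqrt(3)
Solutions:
 h(y) = -sqrt(2)*k*y/2 - sqrt(6)/2


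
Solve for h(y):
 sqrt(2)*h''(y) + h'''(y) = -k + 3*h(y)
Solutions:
 h(y) = C1*exp(-y*(4*2^(1/3)/(-4*sqrt(2) + sqrt(-32 + (81 - 4*sqrt(2))^2) + 81)^(1/3) + 4*sqrt(2) + 2^(2/3)*(-4*sqrt(2) + sqrt(-32 + (81 - 4*sqrt(2))^2) + 81)^(1/3))/12)*sin(2^(1/3)*sqrt(3)*y*(-2^(1/3)*(-4*sqrt(2) + sqrt(-32 + 729*(-3 + 4*sqrt(2)/27)^2) + 81)^(1/3) + 4/(-4*sqrt(2) + sqrt(-32 + 729*(-3 + 4*sqrt(2)/27)^2) + 81)^(1/3))/12) + C2*exp(-y*(4*2^(1/3)/(-4*sqrt(2) + sqrt(-32 + (81 - 4*sqrt(2))^2) + 81)^(1/3) + 4*sqrt(2) + 2^(2/3)*(-4*sqrt(2) + sqrt(-32 + (81 - 4*sqrt(2))^2) + 81)^(1/3))/12)*cos(2^(1/3)*sqrt(3)*y*(-2^(1/3)*(-4*sqrt(2) + sqrt(-32 + 729*(-3 + 4*sqrt(2)/27)^2) + 81)^(1/3) + 4/(-4*sqrt(2) + sqrt(-32 + 729*(-3 + 4*sqrt(2)/27)^2) + 81)^(1/3))/12) + C3*exp(y*(-2*sqrt(2) + 4*2^(1/3)/(-4*sqrt(2) + sqrt(-32 + (81 - 4*sqrt(2))^2) + 81)^(1/3) + 2^(2/3)*(-4*sqrt(2) + sqrt(-32 + (81 - 4*sqrt(2))^2) + 81)^(1/3))/6) + k/3


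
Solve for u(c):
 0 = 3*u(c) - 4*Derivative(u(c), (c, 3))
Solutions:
 u(c) = C3*exp(6^(1/3)*c/2) + (C1*sin(2^(1/3)*3^(5/6)*c/4) + C2*cos(2^(1/3)*3^(5/6)*c/4))*exp(-6^(1/3)*c/4)


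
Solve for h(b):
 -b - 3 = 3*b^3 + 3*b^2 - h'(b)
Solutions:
 h(b) = C1 + 3*b^4/4 + b^3 + b^2/2 + 3*b


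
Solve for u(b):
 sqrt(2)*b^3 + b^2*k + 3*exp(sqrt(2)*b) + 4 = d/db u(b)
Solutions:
 u(b) = C1 + sqrt(2)*b^4/4 + b^3*k/3 + 4*b + 3*sqrt(2)*exp(sqrt(2)*b)/2


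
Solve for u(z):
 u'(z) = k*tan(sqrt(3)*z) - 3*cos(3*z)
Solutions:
 u(z) = C1 - sqrt(3)*k*log(cos(sqrt(3)*z))/3 - sin(3*z)


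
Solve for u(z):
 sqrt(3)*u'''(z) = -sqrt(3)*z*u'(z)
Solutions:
 u(z) = C1 + Integral(C2*airyai(-z) + C3*airybi(-z), z)


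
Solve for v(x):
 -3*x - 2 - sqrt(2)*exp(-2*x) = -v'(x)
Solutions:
 v(x) = C1 + 3*x^2/2 + 2*x - sqrt(2)*exp(-2*x)/2


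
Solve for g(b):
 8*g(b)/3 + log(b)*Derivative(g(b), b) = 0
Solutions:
 g(b) = C1*exp(-8*li(b)/3)


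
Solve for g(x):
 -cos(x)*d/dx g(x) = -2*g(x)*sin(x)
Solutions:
 g(x) = C1/cos(x)^2


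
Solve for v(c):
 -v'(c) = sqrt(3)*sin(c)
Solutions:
 v(c) = C1 + sqrt(3)*cos(c)


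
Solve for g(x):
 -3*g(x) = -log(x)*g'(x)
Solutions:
 g(x) = C1*exp(3*li(x))


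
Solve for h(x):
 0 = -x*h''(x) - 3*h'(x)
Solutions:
 h(x) = C1 + C2/x^2


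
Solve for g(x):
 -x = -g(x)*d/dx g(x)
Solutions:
 g(x) = -sqrt(C1 + x^2)
 g(x) = sqrt(C1 + x^2)


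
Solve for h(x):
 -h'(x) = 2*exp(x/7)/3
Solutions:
 h(x) = C1 - 14*exp(x/7)/3


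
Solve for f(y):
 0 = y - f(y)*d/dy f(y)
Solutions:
 f(y) = -sqrt(C1 + y^2)
 f(y) = sqrt(C1 + y^2)


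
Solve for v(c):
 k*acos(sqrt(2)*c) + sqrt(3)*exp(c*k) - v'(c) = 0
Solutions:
 v(c) = C1 + k*(c*acos(sqrt(2)*c) - sqrt(2)*sqrt(1 - 2*c^2)/2) + sqrt(3)*Piecewise((exp(c*k)/k, Ne(k, 0)), (c, True))


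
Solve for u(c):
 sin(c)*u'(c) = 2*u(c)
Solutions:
 u(c) = C1*(cos(c) - 1)/(cos(c) + 1)


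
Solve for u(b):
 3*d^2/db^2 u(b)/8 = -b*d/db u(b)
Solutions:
 u(b) = C1 + C2*erf(2*sqrt(3)*b/3)


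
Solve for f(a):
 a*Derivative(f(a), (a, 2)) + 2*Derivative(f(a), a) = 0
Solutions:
 f(a) = C1 + C2/a


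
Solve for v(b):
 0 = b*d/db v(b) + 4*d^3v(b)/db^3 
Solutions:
 v(b) = C1 + Integral(C2*airyai(-2^(1/3)*b/2) + C3*airybi(-2^(1/3)*b/2), b)


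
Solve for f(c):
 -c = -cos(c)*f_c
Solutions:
 f(c) = C1 + Integral(c/cos(c), c)


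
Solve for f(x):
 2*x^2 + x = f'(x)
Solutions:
 f(x) = C1 + 2*x^3/3 + x^2/2


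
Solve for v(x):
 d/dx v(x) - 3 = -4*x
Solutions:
 v(x) = C1 - 2*x^2 + 3*x


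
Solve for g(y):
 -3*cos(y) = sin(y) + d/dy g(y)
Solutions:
 g(y) = C1 - 3*sin(y) + cos(y)


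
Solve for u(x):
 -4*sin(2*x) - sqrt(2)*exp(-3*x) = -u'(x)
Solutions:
 u(x) = C1 - 2*cos(2*x) - sqrt(2)*exp(-3*x)/3


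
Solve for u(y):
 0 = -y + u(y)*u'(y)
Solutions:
 u(y) = -sqrt(C1 + y^2)
 u(y) = sqrt(C1 + y^2)


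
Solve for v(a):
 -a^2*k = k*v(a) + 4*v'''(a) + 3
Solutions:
 v(a) = C1*exp(2^(1/3)*a*(-k)^(1/3)/2) + C2*exp(2^(1/3)*a*(-k)^(1/3)*(-1 + sqrt(3)*I)/4) + C3*exp(-2^(1/3)*a*(-k)^(1/3)*(1 + sqrt(3)*I)/4) - a^2 - 3/k


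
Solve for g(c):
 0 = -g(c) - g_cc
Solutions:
 g(c) = C1*sin(c) + C2*cos(c)


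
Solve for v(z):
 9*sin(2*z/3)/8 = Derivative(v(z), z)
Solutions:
 v(z) = C1 - 27*cos(2*z/3)/16


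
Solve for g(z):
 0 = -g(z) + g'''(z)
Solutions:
 g(z) = C3*exp(z) + (C1*sin(sqrt(3)*z/2) + C2*cos(sqrt(3)*z/2))*exp(-z/2)


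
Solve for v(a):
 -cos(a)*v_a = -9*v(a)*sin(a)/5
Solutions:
 v(a) = C1/cos(a)^(9/5)


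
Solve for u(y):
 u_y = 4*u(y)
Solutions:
 u(y) = C1*exp(4*y)


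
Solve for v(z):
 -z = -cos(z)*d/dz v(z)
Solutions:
 v(z) = C1 + Integral(z/cos(z), z)


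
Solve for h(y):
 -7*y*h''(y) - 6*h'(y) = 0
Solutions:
 h(y) = C1 + C2*y^(1/7)


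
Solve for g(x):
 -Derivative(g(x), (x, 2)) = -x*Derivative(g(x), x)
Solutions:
 g(x) = C1 + C2*erfi(sqrt(2)*x/2)


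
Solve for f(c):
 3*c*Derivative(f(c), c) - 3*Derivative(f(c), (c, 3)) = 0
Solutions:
 f(c) = C1 + Integral(C2*airyai(c) + C3*airybi(c), c)


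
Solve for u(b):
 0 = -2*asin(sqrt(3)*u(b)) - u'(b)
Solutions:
 Integral(1/asin(sqrt(3)*_y), (_y, u(b))) = C1 - 2*b


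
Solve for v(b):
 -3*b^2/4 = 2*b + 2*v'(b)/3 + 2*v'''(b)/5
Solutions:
 v(b) = C1 + C2*sin(sqrt(15)*b/3) + C3*cos(sqrt(15)*b/3) - 3*b^3/8 - 3*b^2/2 + 27*b/20


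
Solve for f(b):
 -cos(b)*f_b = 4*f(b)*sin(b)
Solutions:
 f(b) = C1*cos(b)^4


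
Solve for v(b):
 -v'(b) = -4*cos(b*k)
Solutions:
 v(b) = C1 + 4*sin(b*k)/k


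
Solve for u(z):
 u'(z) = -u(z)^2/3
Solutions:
 u(z) = 3/(C1 + z)


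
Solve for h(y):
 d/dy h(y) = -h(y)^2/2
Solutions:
 h(y) = 2/(C1 + y)


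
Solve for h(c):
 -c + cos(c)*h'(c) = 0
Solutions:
 h(c) = C1 + Integral(c/cos(c), c)


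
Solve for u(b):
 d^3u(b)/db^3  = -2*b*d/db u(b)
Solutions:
 u(b) = C1 + Integral(C2*airyai(-2^(1/3)*b) + C3*airybi(-2^(1/3)*b), b)


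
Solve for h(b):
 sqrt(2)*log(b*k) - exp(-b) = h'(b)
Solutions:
 h(b) = C1 + sqrt(2)*b*log(b*k) - sqrt(2)*b + exp(-b)


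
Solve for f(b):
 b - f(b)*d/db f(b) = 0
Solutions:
 f(b) = -sqrt(C1 + b^2)
 f(b) = sqrt(C1 + b^2)


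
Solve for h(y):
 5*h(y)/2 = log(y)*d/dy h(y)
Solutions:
 h(y) = C1*exp(5*li(y)/2)


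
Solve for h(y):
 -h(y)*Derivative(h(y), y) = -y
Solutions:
 h(y) = -sqrt(C1 + y^2)
 h(y) = sqrt(C1 + y^2)


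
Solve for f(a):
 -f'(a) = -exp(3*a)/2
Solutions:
 f(a) = C1 + exp(3*a)/6


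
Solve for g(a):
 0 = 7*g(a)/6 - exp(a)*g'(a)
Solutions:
 g(a) = C1*exp(-7*exp(-a)/6)


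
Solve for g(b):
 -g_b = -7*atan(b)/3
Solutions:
 g(b) = C1 + 7*b*atan(b)/3 - 7*log(b^2 + 1)/6


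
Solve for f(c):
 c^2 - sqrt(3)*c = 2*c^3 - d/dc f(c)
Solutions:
 f(c) = C1 + c^4/2 - c^3/3 + sqrt(3)*c^2/2


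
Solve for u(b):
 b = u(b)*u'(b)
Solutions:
 u(b) = -sqrt(C1 + b^2)
 u(b) = sqrt(C1 + b^2)


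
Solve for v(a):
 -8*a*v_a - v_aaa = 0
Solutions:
 v(a) = C1 + Integral(C2*airyai(-2*a) + C3*airybi(-2*a), a)


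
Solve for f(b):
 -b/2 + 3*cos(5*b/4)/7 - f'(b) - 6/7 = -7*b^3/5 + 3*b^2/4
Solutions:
 f(b) = C1 + 7*b^4/20 - b^3/4 - b^2/4 - 6*b/7 + 12*sin(5*b/4)/35


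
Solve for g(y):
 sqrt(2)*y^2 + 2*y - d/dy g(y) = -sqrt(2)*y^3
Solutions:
 g(y) = C1 + sqrt(2)*y^4/4 + sqrt(2)*y^3/3 + y^2


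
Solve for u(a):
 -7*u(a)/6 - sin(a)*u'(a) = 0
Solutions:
 u(a) = C1*(cos(a) + 1)^(7/12)/(cos(a) - 1)^(7/12)


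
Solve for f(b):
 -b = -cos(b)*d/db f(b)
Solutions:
 f(b) = C1 + Integral(b/cos(b), b)


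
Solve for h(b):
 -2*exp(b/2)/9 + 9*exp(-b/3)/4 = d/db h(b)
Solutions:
 h(b) = C1 - 4*exp(b/2)/9 - 27*exp(-b/3)/4


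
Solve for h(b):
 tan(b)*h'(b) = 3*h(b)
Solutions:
 h(b) = C1*sin(b)^3


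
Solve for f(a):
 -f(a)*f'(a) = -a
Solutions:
 f(a) = -sqrt(C1 + a^2)
 f(a) = sqrt(C1 + a^2)


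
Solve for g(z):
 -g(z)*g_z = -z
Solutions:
 g(z) = -sqrt(C1 + z^2)
 g(z) = sqrt(C1 + z^2)


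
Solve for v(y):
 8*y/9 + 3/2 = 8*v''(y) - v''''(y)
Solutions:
 v(y) = C1 + C2*y + C3*exp(-2*sqrt(2)*y) + C4*exp(2*sqrt(2)*y) + y^3/54 + 3*y^2/32


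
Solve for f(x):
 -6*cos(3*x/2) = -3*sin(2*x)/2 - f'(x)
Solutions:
 f(x) = C1 + 4*sin(3*x/2) + 3*cos(2*x)/4


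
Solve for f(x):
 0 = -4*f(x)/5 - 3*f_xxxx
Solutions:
 f(x) = (C1*sin(15^(3/4)*x/15) + C2*cos(15^(3/4)*x/15))*exp(-15^(3/4)*x/15) + (C3*sin(15^(3/4)*x/15) + C4*cos(15^(3/4)*x/15))*exp(15^(3/4)*x/15)


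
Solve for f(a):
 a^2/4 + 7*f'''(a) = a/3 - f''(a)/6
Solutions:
 f(a) = C1 + C2*a + C3*exp(-a/42) - a^4/8 + 64*a^3/3 - 2688*a^2


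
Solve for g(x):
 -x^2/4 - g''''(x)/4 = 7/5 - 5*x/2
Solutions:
 g(x) = C1 + C2*x + C3*x^2 + C4*x^3 - x^6/360 + x^5/12 - 7*x^4/30


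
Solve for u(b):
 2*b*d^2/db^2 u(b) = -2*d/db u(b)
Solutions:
 u(b) = C1 + C2*log(b)


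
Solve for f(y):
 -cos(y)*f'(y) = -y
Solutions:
 f(y) = C1 + Integral(y/cos(y), y)


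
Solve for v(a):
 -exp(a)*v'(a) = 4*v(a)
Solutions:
 v(a) = C1*exp(4*exp(-a))


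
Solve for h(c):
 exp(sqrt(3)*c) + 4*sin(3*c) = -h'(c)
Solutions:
 h(c) = C1 - sqrt(3)*exp(sqrt(3)*c)/3 + 4*cos(3*c)/3


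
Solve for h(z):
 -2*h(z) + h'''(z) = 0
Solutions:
 h(z) = C3*exp(2^(1/3)*z) + (C1*sin(2^(1/3)*sqrt(3)*z/2) + C2*cos(2^(1/3)*sqrt(3)*z/2))*exp(-2^(1/3)*z/2)


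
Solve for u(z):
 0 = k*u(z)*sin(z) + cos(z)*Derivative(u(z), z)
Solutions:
 u(z) = C1*exp(k*log(cos(z)))


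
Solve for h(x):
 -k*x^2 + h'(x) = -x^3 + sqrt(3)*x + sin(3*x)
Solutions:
 h(x) = C1 + k*x^3/3 - x^4/4 + sqrt(3)*x^2/2 - cos(3*x)/3


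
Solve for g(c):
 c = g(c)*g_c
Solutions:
 g(c) = -sqrt(C1 + c^2)
 g(c) = sqrt(C1 + c^2)


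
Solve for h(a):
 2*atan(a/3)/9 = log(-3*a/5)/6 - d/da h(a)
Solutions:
 h(a) = C1 + a*log(-a)/6 - 2*a*atan(a/3)/9 - a*log(5)/6 - a/6 + a*log(3)/6 + log(a^2 + 9)/3


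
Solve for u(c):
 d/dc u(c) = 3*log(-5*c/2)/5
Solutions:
 u(c) = C1 + 3*c*log(-c)/5 + 3*c*(-1 - log(2) + log(5))/5


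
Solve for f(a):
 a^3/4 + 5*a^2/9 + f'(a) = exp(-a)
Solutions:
 f(a) = C1 - a^4/16 - 5*a^3/27 - exp(-a)


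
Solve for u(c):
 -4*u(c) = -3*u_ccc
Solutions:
 u(c) = C3*exp(6^(2/3)*c/3) + (C1*sin(2^(2/3)*3^(1/6)*c/2) + C2*cos(2^(2/3)*3^(1/6)*c/2))*exp(-6^(2/3)*c/6)


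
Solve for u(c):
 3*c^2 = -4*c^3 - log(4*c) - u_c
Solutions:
 u(c) = C1 - c^4 - c^3 - c*log(c) - c*log(4) + c


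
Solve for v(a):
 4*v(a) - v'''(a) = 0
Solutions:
 v(a) = C3*exp(2^(2/3)*a) + (C1*sin(2^(2/3)*sqrt(3)*a/2) + C2*cos(2^(2/3)*sqrt(3)*a/2))*exp(-2^(2/3)*a/2)


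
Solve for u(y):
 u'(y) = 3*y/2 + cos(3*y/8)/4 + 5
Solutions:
 u(y) = C1 + 3*y^2/4 + 5*y + 2*sin(3*y/8)/3


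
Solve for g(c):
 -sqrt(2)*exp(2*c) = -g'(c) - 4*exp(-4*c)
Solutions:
 g(c) = C1 + sqrt(2)*exp(2*c)/2 + exp(-4*c)


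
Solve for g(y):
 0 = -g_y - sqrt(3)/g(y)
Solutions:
 g(y) = -sqrt(C1 - 2*sqrt(3)*y)
 g(y) = sqrt(C1 - 2*sqrt(3)*y)


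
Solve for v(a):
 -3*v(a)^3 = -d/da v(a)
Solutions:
 v(a) = -sqrt(2)*sqrt(-1/(C1 + 3*a))/2
 v(a) = sqrt(2)*sqrt(-1/(C1 + 3*a))/2


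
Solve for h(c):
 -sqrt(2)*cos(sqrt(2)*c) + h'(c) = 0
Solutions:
 h(c) = C1 + sin(sqrt(2)*c)


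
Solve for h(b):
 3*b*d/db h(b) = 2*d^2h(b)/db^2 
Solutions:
 h(b) = C1 + C2*erfi(sqrt(3)*b/2)


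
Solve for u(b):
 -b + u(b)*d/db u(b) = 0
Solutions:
 u(b) = -sqrt(C1 + b^2)
 u(b) = sqrt(C1 + b^2)


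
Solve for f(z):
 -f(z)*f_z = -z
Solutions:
 f(z) = -sqrt(C1 + z^2)
 f(z) = sqrt(C1 + z^2)


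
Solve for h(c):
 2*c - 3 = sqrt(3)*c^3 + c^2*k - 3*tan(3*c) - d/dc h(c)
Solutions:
 h(c) = C1 + sqrt(3)*c^4/4 + c^3*k/3 - c^2 + 3*c + log(cos(3*c))


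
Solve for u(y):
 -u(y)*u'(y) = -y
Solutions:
 u(y) = -sqrt(C1 + y^2)
 u(y) = sqrt(C1 + y^2)


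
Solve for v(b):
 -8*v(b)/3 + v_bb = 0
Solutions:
 v(b) = C1*exp(-2*sqrt(6)*b/3) + C2*exp(2*sqrt(6)*b/3)


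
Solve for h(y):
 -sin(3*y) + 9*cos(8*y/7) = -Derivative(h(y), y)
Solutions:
 h(y) = C1 - 63*sin(8*y/7)/8 - cos(3*y)/3


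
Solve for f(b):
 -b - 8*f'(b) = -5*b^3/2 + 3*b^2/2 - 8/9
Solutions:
 f(b) = C1 + 5*b^4/64 - b^3/16 - b^2/16 + b/9


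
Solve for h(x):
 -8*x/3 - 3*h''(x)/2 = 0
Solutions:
 h(x) = C1 + C2*x - 8*x^3/27


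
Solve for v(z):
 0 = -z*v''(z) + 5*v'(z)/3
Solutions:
 v(z) = C1 + C2*z^(8/3)


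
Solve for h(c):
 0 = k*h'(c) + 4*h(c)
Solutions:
 h(c) = C1*exp(-4*c/k)
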